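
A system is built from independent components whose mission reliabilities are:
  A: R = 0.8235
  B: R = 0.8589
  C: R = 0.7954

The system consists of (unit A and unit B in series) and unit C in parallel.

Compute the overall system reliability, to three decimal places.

Series (A and B): 0.82350 × 0.85890 = 0.70730
Parallel ([0.70730] and C): 1 − (1 − 0.70730)(1 − 0.79540) = 0.940

0.940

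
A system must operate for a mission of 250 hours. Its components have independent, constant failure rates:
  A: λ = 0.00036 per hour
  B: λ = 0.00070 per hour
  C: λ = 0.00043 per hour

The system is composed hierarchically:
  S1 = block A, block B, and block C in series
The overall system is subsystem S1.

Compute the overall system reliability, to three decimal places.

0.689

R(A) = exp(−0.00036 × 250) = 0.91393
R(B) = exp(−0.00070 × 250) = 0.83946
R(C) = exp(−0.00043 × 250) = 0.89808
Series (A, B, and C): 0.91393 × 0.83946 × 0.89808 = 0.689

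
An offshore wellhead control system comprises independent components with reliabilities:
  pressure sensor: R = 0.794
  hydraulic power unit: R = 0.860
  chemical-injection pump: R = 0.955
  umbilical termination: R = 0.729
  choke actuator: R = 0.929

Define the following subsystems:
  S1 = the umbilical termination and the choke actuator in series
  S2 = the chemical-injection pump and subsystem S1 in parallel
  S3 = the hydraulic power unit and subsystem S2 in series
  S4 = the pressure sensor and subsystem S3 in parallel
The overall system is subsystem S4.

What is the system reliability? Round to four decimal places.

Series (umbilical termination and choke actuator): 0.729000 × 0.929000 = 0.677241
Parallel (chemical-injection pump and [0.677241]): 1 − (1 − 0.955000)(1 − 0.677241) = 0.985476
Series (hydraulic power unit and [0.985476]): 0.860000 × 0.985476 = 0.847509
Parallel (pressure sensor and [0.847509]): 1 − (1 − 0.794000)(1 − 0.847509) = 0.9686

0.9686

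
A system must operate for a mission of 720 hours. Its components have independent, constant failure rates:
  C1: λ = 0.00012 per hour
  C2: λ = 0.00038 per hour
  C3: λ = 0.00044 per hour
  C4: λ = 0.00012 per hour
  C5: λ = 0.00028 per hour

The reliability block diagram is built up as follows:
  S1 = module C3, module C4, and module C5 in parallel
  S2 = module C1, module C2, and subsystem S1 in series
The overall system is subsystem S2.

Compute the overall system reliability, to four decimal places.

0.6948

R(C1) = exp(−0.00012 × 720) = 0.917227
R(C2) = exp(−0.00038 × 720) = 0.760636
R(C3) = exp(−0.00044 × 720) = 0.728476
R(C4) = exp(−0.00012 × 720) = 0.917227
R(C5) = exp(−0.00028 × 720) = 0.817422
Parallel (C3, C4, and C5): 1 − (1 − 0.728476)(1 − 0.917227)(1 − 0.817422) = 0.995897
Series (C1, C2, and [0.995897]): 0.917227 × 0.760636 × 0.995897 = 0.6948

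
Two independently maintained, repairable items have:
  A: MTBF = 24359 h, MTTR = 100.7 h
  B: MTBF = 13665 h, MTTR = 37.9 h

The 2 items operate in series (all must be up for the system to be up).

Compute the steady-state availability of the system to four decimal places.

0.9931

A(A) = MTBF/(MTBF+MTTR) = 24359/(24359+100.7) = 0.995883
A(B) = MTBF/(MTBF+MTTR) = 13665/(13665+37.9) = 0.997234
Series availability: 0.995883 × 0.997234 = 0.9931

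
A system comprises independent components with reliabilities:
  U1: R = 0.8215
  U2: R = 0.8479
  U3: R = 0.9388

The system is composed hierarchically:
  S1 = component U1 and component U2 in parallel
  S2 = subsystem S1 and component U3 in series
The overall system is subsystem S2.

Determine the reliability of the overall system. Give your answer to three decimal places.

0.913

Parallel (U1 and U2): 1 − (1 − 0.82150)(1 − 0.84790) = 0.97285
Series ([0.97285] and U3): 0.97285 × 0.93880 = 0.913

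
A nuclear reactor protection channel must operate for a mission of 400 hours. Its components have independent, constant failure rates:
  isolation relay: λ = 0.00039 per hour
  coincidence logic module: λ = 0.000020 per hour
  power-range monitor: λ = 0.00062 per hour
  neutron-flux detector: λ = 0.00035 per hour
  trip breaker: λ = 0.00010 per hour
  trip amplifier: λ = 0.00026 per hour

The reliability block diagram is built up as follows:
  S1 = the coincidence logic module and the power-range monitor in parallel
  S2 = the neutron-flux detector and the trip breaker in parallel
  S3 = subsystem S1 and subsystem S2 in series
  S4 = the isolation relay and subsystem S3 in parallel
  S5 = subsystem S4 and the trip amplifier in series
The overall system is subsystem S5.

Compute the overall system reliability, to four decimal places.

0.9003

R(isolation relay) = exp(−0.00039 × 400) = 0.855559
R(coincidence logic module) = exp(−0.000020 × 400) = 0.992032
R(power-range monitor) = exp(−0.00062 × 400) = 0.780360
R(neutron-flux detector) = exp(−0.00035 × 400) = 0.869358
R(trip breaker) = exp(−0.00010 × 400) = 0.960789
R(trip amplifier) = exp(−0.00026 × 400) = 0.901225
Parallel (coincidence logic module and power-range monitor): 1 − (1 − 0.992032)(1 − 0.780360) = 0.998250
Parallel (neutron-flux detector and trip breaker): 1 − (1 − 0.869358)(1 − 0.960789) = 0.994877
Series ([0.998250] and [0.994877]): 0.998250 × 0.994877 = 0.993136
Parallel (isolation relay and [0.993136]): 1 − (1 − 0.855559)(1 − 0.993136) = 0.999009
Series ([0.999009] and trip amplifier): 0.999009 × 0.901225 = 0.9003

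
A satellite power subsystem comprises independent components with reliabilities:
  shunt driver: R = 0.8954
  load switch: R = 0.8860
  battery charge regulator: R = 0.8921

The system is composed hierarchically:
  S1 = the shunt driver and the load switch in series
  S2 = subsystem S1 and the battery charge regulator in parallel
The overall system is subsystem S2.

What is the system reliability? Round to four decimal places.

0.9777

Series (shunt driver and load switch): 0.895400 × 0.886000 = 0.793324
Parallel ([0.793324] and battery charge regulator): 1 − (1 − 0.793324)(1 − 0.892100) = 0.9777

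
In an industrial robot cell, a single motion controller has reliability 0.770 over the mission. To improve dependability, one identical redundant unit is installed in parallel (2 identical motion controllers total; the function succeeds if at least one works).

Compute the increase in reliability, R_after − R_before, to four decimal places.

R_before = 0.770
R_after = 1 − (1 − 0.770)^2 = 0.9471
ΔR = 0.9471 − 0.770 = 0.1771

0.1771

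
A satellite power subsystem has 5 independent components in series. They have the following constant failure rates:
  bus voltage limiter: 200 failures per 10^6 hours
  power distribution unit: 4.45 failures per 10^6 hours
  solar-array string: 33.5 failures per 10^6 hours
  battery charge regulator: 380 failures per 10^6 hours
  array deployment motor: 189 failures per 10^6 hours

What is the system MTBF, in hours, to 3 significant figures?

Series of exponential components: λ_sys = Σ λ_i
λ_sys = 0.000200 + 0.00000445 + 0.0000335 + 0.000380 + 0.000189 = 8.0695e-04 /h
MTBF = 1 / λ_sys = 1240 h

1240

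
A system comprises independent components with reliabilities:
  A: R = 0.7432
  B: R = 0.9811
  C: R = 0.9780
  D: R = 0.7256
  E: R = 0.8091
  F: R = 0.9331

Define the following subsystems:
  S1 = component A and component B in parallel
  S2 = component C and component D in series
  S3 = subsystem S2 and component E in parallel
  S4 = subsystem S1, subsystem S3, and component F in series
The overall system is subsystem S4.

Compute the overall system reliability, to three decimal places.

Parallel (A and B): 1 − (1 − 0.74320)(1 − 0.98110) = 0.99515
Series (C and D): 0.97800 × 0.72560 = 0.70964
Parallel ([0.70964] and E): 1 − (1 − 0.70964)(1 − 0.80910) = 0.94457
Series ([0.99515], [0.94457], and F): 0.99515 × 0.94457 × 0.93310 = 0.877

0.877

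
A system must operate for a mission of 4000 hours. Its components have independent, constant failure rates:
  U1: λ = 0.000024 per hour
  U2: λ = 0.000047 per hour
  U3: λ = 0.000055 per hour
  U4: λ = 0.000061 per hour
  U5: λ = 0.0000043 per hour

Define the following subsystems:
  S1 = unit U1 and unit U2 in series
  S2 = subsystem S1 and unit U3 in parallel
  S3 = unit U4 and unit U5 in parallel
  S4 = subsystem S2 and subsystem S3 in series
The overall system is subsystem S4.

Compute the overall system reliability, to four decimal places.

0.9477

R(U1) = exp(−0.000024 × 4000) = 0.908464
R(U2) = exp(−0.000047 × 4000) = 0.828615
R(U3) = exp(−0.000055 × 4000) = 0.802519
R(U4) = exp(−0.000061 × 4000) = 0.783488
R(U5) = exp(−0.0000043 × 4000) = 0.982947
Series (U1 and U2): 0.908464 × 0.828615 = 0.752767
Parallel ([0.752767] and U3): 1 − (1 − 0.752767)(1 − 0.802519) = 0.951176
Parallel (U4 and U5): 1 − (1 − 0.783488)(1 − 0.982947) = 0.996308
Series ([0.951176] and [0.996308]): 0.951176 × 0.996308 = 0.9477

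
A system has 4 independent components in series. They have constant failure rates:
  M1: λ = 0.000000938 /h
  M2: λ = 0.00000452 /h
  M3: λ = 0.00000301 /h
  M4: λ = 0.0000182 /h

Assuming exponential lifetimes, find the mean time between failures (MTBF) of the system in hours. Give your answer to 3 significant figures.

Series of exponential components: λ_sys = Σ λ_i
λ_sys = 0.000000938 + 0.00000452 + 0.00000301 + 0.0000182 = 2.6668e-05 /h
MTBF = 1 / λ_sys = 37500 h

37500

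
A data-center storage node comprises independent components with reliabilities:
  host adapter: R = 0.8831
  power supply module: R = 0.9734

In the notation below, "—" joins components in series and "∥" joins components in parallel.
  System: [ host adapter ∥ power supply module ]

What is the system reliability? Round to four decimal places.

0.9969

Parallel (host adapter and power supply module): 1 − (1 − 0.883100)(1 − 0.973400) = 0.9969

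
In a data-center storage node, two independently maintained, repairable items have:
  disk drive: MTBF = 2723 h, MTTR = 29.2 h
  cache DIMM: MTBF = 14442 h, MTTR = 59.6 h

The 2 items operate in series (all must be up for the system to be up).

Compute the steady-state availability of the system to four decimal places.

A(disk drive) = MTBF/(MTBF+MTTR) = 2723/(2723+29.2) = 0.989390
A(cache DIMM) = MTBF/(MTBF+MTTR) = 14442/(14442+59.6) = 0.995890
Series availability: 0.989390 × 0.995890 = 0.9853

0.9853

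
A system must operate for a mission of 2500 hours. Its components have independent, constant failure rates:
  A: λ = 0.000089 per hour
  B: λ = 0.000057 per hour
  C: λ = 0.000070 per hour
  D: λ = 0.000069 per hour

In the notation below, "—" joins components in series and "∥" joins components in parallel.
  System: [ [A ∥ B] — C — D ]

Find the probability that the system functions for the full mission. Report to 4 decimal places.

0.6877

R(A) = exp(−0.000089 × 2500) = 0.800515
R(B) = exp(−0.000057 × 2500) = 0.867188
R(C) = exp(−0.000070 × 2500) = 0.839457
R(D) = exp(−0.000069 × 2500) = 0.841558
Parallel (A and B): 1 − (1 − 0.800515)(1 − 0.867188) = 0.973506
Series ([0.973506], C, and D): 0.973506 × 0.839457 × 0.841558 = 0.6877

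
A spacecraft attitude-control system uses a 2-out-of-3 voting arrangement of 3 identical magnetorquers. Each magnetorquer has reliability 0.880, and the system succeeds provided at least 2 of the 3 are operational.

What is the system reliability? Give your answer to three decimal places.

0.960

R = Σ_{i=2}^{3} C(3,i) p^i (1−p)^{3−i} with p = 0.880
C(3,2)·0.880^2·0.120^1 = 0.27878
C(3,3)·0.880^3·0.120^0 = 0.68147
Sum = 0.960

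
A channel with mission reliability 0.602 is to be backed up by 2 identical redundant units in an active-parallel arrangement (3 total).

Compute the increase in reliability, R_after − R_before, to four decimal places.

0.3350

R_before = 0.602
R_after = 1 − (1 − 0.602)^3 = 0.9370
ΔR = 0.9370 − 0.602 = 0.3350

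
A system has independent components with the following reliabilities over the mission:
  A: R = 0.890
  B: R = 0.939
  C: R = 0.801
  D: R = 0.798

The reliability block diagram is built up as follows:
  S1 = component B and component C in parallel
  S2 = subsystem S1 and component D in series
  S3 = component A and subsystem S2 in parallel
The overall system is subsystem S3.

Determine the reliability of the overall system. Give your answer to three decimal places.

0.977

Parallel (B and C): 1 − (1 − 0.93900)(1 − 0.80100) = 0.98786
Series ([0.98786] and D): 0.98786 × 0.79800 = 0.78831
Parallel (A and [0.78831]): 1 − (1 − 0.89000)(1 − 0.78831) = 0.977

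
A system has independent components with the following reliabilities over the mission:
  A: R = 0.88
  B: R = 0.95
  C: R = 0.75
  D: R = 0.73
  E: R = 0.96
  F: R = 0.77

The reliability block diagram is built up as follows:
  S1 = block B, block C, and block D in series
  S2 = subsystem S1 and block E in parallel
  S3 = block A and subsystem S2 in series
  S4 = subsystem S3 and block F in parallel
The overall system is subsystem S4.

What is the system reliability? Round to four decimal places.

0.9685

Series (B, C, and D): 0.950000 × 0.750000 × 0.730000 = 0.520125
Parallel ([0.520125] and E): 1 − (1 − 0.520125)(1 − 0.960000) = 0.980805
Series (A and [0.980805]): 0.880000 × 0.980805 = 0.863108
Parallel ([0.863108] and F): 1 − (1 − 0.863108)(1 − 0.770000) = 0.9685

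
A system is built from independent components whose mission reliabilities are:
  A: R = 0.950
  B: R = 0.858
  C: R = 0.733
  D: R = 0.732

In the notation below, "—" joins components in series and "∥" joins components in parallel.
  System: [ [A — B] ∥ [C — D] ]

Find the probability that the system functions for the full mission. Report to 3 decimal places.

Series (A and B): 0.95000 × 0.85800 = 0.81510
Series (C and D): 0.73300 × 0.73200 = 0.53656
Parallel ([0.81510] and [0.53656]): 1 − (1 − 0.81510)(1 − 0.53656) = 0.914

0.914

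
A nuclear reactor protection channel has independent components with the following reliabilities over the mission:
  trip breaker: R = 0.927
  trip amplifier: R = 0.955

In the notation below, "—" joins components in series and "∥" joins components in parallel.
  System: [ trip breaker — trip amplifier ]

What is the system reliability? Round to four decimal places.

0.8853

Series (trip breaker and trip amplifier): 0.927000 × 0.955000 = 0.8853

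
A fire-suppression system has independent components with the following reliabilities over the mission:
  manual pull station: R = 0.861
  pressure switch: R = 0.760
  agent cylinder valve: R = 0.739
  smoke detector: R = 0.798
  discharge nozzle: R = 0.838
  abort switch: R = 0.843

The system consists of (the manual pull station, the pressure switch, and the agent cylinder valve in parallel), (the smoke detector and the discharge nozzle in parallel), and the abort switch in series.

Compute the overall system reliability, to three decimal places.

0.808

Parallel (manual pull station, pressure switch, and agent cylinder valve): 1 − (1 − 0.86100)(1 − 0.76000)(1 − 0.73900) = 0.99129
Parallel (smoke detector and discharge nozzle): 1 − (1 − 0.79800)(1 − 0.83800) = 0.96728
Series ([0.99129], [0.96728], and abort switch): 0.99129 × 0.96728 × 0.84300 = 0.808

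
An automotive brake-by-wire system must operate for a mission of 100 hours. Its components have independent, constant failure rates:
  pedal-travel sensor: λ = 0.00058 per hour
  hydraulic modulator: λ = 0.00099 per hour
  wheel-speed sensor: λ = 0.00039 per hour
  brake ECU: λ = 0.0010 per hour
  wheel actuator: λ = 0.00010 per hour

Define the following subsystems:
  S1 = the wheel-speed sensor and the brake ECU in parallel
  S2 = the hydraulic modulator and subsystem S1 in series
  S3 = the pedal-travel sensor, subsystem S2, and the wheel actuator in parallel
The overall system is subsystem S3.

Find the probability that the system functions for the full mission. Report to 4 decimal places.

0.9999

R(pedal-travel sensor) = exp(−0.00058 × 100) = 0.943650
R(hydraulic modulator) = exp(−0.00099 × 100) = 0.905743
R(wheel-speed sensor) = exp(−0.00039 × 100) = 0.961751
R(brake ECU) = exp(−0.0010 × 100) = 0.904837
R(wheel actuator) = exp(−0.00010 × 100) = 0.990050
Parallel (wheel-speed sensor and brake ECU): 1 − (1 − 0.961751)(1 − 0.904837) = 0.996360
Series (hydraulic modulator and [0.996360]): 0.905743 × 0.996360 = 0.902446
Parallel (pedal-travel sensor, [0.902446], and wheel actuator): 1 − (1 − 0.943650)(1 − 0.902446)(1 − 0.990050) = 0.9999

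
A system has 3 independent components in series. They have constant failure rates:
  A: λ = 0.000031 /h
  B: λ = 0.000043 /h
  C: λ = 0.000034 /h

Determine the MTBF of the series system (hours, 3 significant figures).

Series of exponential components: λ_sys = Σ λ_i
λ_sys = 0.000031 + 0.000043 + 0.000034 = 1.0800e-04 /h
MTBF = 1 / λ_sys = 9260 h

9260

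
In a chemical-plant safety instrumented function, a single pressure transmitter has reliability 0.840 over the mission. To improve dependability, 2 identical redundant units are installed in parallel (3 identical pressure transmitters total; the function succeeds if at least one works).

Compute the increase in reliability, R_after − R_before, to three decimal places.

R_before = 0.840
R_after = 1 − (1 − 0.840)^3 = 0.996
ΔR = 0.996 − 0.840 = 0.156

0.156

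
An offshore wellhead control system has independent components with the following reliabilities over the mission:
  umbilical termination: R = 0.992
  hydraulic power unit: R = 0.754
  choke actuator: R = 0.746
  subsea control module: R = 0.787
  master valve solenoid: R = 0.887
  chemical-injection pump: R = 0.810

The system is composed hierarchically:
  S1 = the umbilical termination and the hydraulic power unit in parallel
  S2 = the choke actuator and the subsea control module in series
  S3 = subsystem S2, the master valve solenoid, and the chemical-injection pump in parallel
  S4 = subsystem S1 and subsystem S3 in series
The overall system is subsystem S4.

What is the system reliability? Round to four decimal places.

Parallel (umbilical termination and hydraulic power unit): 1 − (1 − 0.992000)(1 − 0.754000) = 0.998032
Series (choke actuator and subsea control module): 0.746000 × 0.787000 = 0.587102
Parallel ([0.587102], master valve solenoid, and chemical-injection pump): 1 − (1 − 0.587102)(1 − 0.887000)(1 − 0.810000) = 0.991135
Series ([0.998032] and [0.991135]): 0.998032 × 0.991135 = 0.9892

0.9892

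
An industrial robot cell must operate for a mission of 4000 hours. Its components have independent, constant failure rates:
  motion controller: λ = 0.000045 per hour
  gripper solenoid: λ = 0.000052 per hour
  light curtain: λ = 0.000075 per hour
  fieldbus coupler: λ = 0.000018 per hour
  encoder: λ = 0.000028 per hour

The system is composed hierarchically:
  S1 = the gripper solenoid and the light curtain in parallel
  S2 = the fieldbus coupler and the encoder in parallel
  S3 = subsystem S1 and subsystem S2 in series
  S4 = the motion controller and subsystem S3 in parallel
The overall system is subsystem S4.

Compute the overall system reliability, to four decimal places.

R(motion controller) = exp(−0.000045 × 4000) = 0.835270
R(gripper solenoid) = exp(−0.000052 × 4000) = 0.812207
R(light curtain) = exp(−0.000075 × 4000) = 0.740818
R(fieldbus coupler) = exp(−0.000018 × 4000) = 0.930531
R(encoder) = exp(−0.000028 × 4000) = 0.894044
Parallel (gripper solenoid and light curtain): 1 − (1 − 0.812207)(1 − 0.740818) = 0.951327
Parallel (fieldbus coupler and encoder): 1 − (1 − 0.930531)(1 − 0.894044) = 0.992639
Series ([0.951327] and [0.992639]): 0.951327 × 0.992639 = 0.944324
Parallel (motion controller and [0.944324]): 1 − (1 − 0.835270)(1 − 0.944324) = 0.9908

0.9908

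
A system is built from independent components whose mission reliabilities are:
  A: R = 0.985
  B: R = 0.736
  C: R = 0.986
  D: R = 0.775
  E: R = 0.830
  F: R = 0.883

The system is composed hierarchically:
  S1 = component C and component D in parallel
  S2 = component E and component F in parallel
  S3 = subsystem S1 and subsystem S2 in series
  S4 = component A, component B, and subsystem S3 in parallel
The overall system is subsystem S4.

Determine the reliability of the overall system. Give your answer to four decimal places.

0.9999

Parallel (C and D): 1 − (1 − 0.986000)(1 − 0.775000) = 0.996850
Parallel (E and F): 1 − (1 − 0.830000)(1 − 0.883000) = 0.980110
Series ([0.996850] and [0.980110]): 0.996850 × 0.980110 = 0.977023
Parallel (A, B, and [0.977023]): 1 − (1 − 0.985000)(1 − 0.736000)(1 − 0.977023) = 0.9999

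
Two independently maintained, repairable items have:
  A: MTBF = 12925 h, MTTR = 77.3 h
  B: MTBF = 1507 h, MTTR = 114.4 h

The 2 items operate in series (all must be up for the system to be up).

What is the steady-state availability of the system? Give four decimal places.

A(A) = MTBF/(MTBF+MTTR) = 12925/(12925+77.3) = 0.994055
A(B) = MTBF/(MTBF+MTTR) = 1507/(1507+114.4) = 0.929444
Series availability: 0.994055 × 0.929444 = 0.9239

0.9239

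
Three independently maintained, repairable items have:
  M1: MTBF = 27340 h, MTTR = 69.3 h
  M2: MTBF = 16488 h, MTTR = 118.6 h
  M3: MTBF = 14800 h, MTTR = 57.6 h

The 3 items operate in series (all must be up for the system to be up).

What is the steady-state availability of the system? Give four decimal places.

0.9865

A(M1) = MTBF/(MTBF+MTTR) = 27340/(27340+69.3) = 0.997472
A(M2) = MTBF/(MTBF+MTTR) = 16488/(16488+118.6) = 0.992858
A(M3) = MTBF/(MTBF+MTTR) = 14800/(14800+57.6) = 0.996123
Series availability: 0.997472 × 0.992858 × 0.996123 = 0.9865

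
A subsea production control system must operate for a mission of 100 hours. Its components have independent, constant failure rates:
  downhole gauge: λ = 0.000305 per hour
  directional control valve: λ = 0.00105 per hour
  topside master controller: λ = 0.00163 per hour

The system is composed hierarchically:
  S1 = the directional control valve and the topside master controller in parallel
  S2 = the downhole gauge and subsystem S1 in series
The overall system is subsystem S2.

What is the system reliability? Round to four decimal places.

0.9554

R(downhole gauge) = exp(−0.000305 × 100) = 0.969960
R(directional control valve) = exp(−0.00105 × 100) = 0.900325
R(topside master controller) = exp(−0.00163 × 100) = 0.849591
Parallel (directional control valve and topside master controller): 1 − (1 − 0.900325)(1 − 0.849591) = 0.985008
Series (downhole gauge and [0.985008]): 0.969960 × 0.985008 = 0.9554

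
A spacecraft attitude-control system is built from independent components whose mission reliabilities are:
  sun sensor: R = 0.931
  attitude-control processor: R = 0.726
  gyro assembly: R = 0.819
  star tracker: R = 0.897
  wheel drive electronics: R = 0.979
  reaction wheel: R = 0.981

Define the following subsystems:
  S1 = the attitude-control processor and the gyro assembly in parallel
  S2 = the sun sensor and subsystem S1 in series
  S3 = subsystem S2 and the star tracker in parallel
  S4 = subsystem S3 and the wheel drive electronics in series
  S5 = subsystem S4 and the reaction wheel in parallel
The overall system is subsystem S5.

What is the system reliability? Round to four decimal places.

0.9994

Parallel (attitude-control processor and gyro assembly): 1 − (1 − 0.726000)(1 − 0.819000) = 0.950406
Series (sun sensor and [0.950406]): 0.931000 × 0.950406 = 0.884828
Parallel ([0.884828] and star tracker): 1 − (1 − 0.884828)(1 − 0.897000) = 0.988137
Series ([0.988137] and wheel drive electronics): 0.988137 × 0.979000 = 0.967386
Parallel ([0.967386] and reaction wheel): 1 − (1 − 0.967386)(1 − 0.981000) = 0.9994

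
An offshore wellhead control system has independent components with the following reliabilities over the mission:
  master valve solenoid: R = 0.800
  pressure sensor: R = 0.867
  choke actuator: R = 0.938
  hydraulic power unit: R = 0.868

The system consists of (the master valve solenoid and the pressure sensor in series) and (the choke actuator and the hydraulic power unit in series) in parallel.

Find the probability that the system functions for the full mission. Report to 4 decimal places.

0.9431

Series (master valve solenoid and pressure sensor): 0.800000 × 0.867000 = 0.693600
Series (choke actuator and hydraulic power unit): 0.938000 × 0.868000 = 0.814184
Parallel ([0.693600] and [0.814184]): 1 − (1 − 0.693600)(1 − 0.814184) = 0.9431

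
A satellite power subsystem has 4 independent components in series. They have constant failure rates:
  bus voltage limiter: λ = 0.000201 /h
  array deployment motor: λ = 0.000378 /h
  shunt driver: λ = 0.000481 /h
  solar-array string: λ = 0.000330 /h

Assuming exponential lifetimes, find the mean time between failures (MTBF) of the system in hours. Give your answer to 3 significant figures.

719

Series of exponential components: λ_sys = Σ λ_i
λ_sys = 0.000201 + 0.000378 + 0.000481 + 0.000330 = 1.3900e-03 /h
MTBF = 1 / λ_sys = 719 h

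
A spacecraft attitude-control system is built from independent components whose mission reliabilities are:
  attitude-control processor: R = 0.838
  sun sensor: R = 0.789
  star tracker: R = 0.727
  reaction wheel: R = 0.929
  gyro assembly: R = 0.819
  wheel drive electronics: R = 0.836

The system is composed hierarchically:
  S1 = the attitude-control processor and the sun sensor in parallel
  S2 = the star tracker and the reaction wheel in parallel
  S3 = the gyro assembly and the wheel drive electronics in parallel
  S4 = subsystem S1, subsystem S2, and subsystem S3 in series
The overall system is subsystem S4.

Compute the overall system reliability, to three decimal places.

Parallel (attitude-control processor and sun sensor): 1 − (1 − 0.83800)(1 − 0.78900) = 0.96582
Parallel (star tracker and reaction wheel): 1 − (1 − 0.72700)(1 − 0.92900) = 0.98062
Parallel (gyro assembly and wheel drive electronics): 1 − (1 − 0.81900)(1 − 0.83600) = 0.97032
Series ([0.96582], [0.98062], and [0.97032]): 0.96582 × 0.98062 × 0.97032 = 0.919

0.919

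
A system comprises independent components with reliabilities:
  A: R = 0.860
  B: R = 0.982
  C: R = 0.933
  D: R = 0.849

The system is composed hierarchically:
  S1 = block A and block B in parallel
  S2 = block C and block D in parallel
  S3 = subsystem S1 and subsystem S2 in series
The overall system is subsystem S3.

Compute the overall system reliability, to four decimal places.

0.9874

Parallel (A and B): 1 − (1 − 0.860000)(1 − 0.982000) = 0.997480
Parallel (C and D): 1 − (1 − 0.933000)(1 − 0.849000) = 0.989883
Series ([0.997480] and [0.989883]): 0.997480 × 0.989883 = 0.9874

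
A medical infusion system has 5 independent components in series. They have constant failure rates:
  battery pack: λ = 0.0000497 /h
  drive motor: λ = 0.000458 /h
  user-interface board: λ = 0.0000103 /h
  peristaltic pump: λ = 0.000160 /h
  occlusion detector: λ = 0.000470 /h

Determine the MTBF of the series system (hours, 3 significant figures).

871

Series of exponential components: λ_sys = Σ λ_i
λ_sys = 0.0000497 + 0.000458 + 0.0000103 + 0.000160 + 0.000470 = 1.1480e-03 /h
MTBF = 1 / λ_sys = 871 h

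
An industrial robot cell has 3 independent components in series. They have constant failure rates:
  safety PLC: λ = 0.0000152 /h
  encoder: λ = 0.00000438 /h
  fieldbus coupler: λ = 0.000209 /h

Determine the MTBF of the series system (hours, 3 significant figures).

Series of exponential components: λ_sys = Σ λ_i
λ_sys = 0.0000152 + 0.00000438 + 0.000209 = 2.2858e-04 /h
MTBF = 1 / λ_sys = 4370 h

4370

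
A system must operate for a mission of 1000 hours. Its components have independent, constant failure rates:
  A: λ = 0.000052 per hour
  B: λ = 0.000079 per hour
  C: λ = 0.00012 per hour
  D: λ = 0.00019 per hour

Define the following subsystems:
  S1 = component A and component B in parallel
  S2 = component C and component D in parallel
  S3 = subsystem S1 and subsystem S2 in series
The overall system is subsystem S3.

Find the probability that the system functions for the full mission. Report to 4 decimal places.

0.9767

R(A) = exp(−0.000052 × 1000) = 0.949329
R(B) = exp(−0.000079 × 1000) = 0.924040
R(C) = exp(−0.00012 × 1000) = 0.886920
R(D) = exp(−0.00019 × 1000) = 0.826959
Parallel (A and B): 1 − (1 − 0.949329)(1 − 0.924040) = 0.996151
Parallel (C and D): 1 − (1 − 0.886920)(1 − 0.826959) = 0.980433
Series ([0.996151] and [0.980433]): 0.996151 × 0.980433 = 0.9767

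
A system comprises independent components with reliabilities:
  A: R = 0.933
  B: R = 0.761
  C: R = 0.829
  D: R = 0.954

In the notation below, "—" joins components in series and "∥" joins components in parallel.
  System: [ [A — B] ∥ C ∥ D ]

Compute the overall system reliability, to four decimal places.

Series (A and B): 0.933000 × 0.761000 = 0.710013
Parallel ([0.710013], C, and D): 1 − (1 − 0.710013)(1 − 0.829000)(1 − 0.954000) = 0.9977

0.9977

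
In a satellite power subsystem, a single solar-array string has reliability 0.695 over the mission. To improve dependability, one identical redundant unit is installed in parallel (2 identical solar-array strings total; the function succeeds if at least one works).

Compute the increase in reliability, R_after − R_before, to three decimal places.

0.212

R_before = 0.695
R_after = 1 − (1 − 0.695)^2 = 0.907
ΔR = 0.907 − 0.695 = 0.212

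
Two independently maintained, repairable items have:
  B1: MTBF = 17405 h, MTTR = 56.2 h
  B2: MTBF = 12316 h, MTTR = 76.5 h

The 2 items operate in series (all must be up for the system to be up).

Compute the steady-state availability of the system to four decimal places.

A(B1) = MTBF/(MTBF+MTTR) = 17405/(17405+56.2) = 0.996781
A(B2) = MTBF/(MTBF+MTTR) = 12316/(12316+76.5) = 0.993827
Series availability: 0.996781 × 0.993827 = 0.9906

0.9906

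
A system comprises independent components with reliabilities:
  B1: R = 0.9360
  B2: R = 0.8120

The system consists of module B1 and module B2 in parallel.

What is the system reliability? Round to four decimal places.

0.9880

Parallel (B1 and B2): 1 − (1 − 0.936000)(1 − 0.812000) = 0.9880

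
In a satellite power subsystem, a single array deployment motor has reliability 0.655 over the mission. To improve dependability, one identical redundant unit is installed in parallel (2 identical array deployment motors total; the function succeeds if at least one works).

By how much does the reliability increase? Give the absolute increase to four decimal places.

R_before = 0.655
R_after = 1 − (1 − 0.655)^2 = 0.8810
ΔR = 0.8810 − 0.655 = 0.2260

0.2260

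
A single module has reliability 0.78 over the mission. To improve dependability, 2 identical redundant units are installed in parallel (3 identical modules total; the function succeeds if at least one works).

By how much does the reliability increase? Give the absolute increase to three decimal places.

R_before = 0.78
R_after = 1 − (1 − 0.78)^3 = 0.989
ΔR = 0.989 − 0.78 = 0.209

0.209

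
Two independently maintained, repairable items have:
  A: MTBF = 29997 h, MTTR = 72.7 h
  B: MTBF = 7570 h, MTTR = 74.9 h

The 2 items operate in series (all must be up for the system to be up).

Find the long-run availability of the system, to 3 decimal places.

A(A) = MTBF/(MTBF+MTTR) = 29997/(29997+72.7) = 0.997582
A(B) = MTBF/(MTBF+MTTR) = 7570/(7570+74.9) = 0.990203
Series availability: 0.997582 × 0.990203 = 0.988

0.988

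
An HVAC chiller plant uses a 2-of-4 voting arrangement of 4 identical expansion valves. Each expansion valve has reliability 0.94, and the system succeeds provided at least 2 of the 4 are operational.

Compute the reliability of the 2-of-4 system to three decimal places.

R = Σ_{i=2}^{4} C(4,i) p^i (1−p)^{4−i} with p = 0.94
C(4,2)·0.94^2·0.06^2 = 0.01909
C(4,3)·0.94^3·0.06^1 = 0.19934
C(4,4)·0.94^4·0.06^0 = 0.78075
Sum = 0.999

0.999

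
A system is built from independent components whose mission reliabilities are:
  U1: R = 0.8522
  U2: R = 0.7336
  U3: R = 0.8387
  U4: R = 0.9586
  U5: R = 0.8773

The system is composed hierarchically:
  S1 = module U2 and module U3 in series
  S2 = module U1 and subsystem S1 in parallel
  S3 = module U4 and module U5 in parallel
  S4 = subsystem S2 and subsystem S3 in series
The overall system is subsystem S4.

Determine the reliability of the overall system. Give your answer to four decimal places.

0.9383

Series (U2 and U3): 0.733600 × 0.838700 = 0.615270
Parallel (U1 and [0.615270]): 1 − (1 − 0.852200)(1 − 0.615270) = 0.943137
Parallel (U4 and U5): 1 − (1 − 0.958600)(1 − 0.877300) = 0.994920
Series ([0.943137] and [0.994920]): 0.943137 × 0.994920 = 0.9383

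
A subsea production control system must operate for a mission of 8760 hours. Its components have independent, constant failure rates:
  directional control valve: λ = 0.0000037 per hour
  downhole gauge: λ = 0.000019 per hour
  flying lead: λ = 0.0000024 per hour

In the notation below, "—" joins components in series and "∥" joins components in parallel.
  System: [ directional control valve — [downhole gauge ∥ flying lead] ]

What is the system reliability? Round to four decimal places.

0.9650

R(directional control valve) = exp(−0.0000037 × 8760) = 0.968108
R(downhole gauge) = exp(−0.000019 × 8760) = 0.846674
R(flying lead) = exp(−0.0000024 × 8760) = 0.979195
Parallel (downhole gauge and flying lead): 1 − (1 − 0.846674)(1 − 0.979195) = 0.996810
Series (directional control valve and [0.996810]): 0.968108 × 0.996810 = 0.9650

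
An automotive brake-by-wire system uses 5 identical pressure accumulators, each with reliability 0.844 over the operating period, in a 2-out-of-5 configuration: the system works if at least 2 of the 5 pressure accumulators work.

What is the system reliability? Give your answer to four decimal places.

0.9974

R = Σ_{i=2}^{5} C(5,i) p^i (1−p)^{5−i} with p = 0.844
C(5,2)·0.844^2·0.156^3 = 0.027043
C(5,3)·0.844^3·0.156^2 = 0.146311
C(5,4)·0.844^4·0.156^1 = 0.395790
C(5,5)·0.844^5·0.156^0 = 0.428265
Sum = 0.9974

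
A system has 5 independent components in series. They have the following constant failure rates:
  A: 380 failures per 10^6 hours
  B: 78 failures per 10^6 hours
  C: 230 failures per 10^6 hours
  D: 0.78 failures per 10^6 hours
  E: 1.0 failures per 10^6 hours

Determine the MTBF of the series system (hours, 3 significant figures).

1450

Series of exponential components: λ_sys = Σ λ_i
λ_sys = 0.00038 + 0.000078 + 0.00023 + 0.00000078 + 0.0000010 = 6.8978e-04 /h
MTBF = 1 / λ_sys = 1450 h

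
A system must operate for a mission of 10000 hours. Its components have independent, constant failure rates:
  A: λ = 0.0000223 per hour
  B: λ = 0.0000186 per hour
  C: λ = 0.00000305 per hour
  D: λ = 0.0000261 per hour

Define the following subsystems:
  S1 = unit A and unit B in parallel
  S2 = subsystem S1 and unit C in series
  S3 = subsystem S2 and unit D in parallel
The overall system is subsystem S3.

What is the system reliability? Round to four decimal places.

0.9855

R(A) = exp(−0.0000223 × 10000) = 0.800115
R(B) = exp(−0.0000186 × 10000) = 0.830274
R(C) = exp(−0.00000305 × 10000) = 0.969960
R(D) = exp(−0.0000261 × 10000) = 0.770281
Parallel (A and B): 1 − (1 − 0.800115)(1 − 0.830274) = 0.966074
Series ([0.966074] and C): 0.966074 × 0.969960 = 0.937053
Parallel ([0.937053] and D): 1 − (1 − 0.937053)(1 − 0.770281) = 0.9855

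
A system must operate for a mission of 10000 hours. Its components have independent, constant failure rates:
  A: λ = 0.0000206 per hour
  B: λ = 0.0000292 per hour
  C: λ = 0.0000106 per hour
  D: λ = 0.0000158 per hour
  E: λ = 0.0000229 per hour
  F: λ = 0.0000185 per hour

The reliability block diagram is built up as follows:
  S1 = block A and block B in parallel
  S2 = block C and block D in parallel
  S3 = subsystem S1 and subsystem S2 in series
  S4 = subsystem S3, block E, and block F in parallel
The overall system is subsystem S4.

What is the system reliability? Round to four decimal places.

R(A) = exp(−0.0000206 × 10000) = 0.813833
R(B) = exp(−0.0000292 × 10000) = 0.746769
R(C) = exp(−0.0000106 × 10000) = 0.899425
R(D) = exp(−0.0000158 × 10000) = 0.853850
R(E) = exp(−0.0000229 × 10000) = 0.795329
R(F) = exp(−0.0000185 × 10000) = 0.831104
Parallel (A and B): 1 − (1 − 0.813833)(1 − 0.746769) = 0.952857
Parallel (C and D): 1 − (1 − 0.899425)(1 − 0.853850) = 0.985301
Series ([0.952857] and [0.985301]): 0.952857 × 0.985301 = 0.938851
Parallel ([0.938851], E, and F): 1 − (1 − 0.938851)(1 − 0.795329)(1 − 0.831104) = 0.9979

0.9979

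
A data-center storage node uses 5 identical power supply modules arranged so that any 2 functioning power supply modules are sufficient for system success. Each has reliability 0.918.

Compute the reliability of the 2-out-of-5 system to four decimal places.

0.9998

R = Σ_{i=2}^{5} C(5,i) p^i (1−p)^{5−i} with p = 0.918
C(5,2)·0.918^2·0.082^3 = 0.004647
C(5,3)·0.918^3·0.082^2 = 0.052018
C(5,4)·0.918^4·0.082^1 = 0.291175
C(5,5)·0.918^5·0.082^0 = 0.651949
Sum = 0.9998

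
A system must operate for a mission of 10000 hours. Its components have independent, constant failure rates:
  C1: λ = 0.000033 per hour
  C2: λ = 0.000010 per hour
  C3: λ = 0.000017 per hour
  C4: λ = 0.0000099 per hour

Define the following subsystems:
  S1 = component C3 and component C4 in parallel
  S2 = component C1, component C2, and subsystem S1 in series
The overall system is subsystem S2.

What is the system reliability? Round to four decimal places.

0.6409

R(C1) = exp(−0.000033 × 10000) = 0.718924
R(C2) = exp(−0.000010 × 10000) = 0.904837
R(C3) = exp(−0.000017 × 10000) = 0.843665
R(C4) = exp(−0.0000099 × 10000) = 0.905743
Parallel (C3 and C4): 1 − (1 − 0.843665)(1 − 0.905743) = 0.985264
Series (C1, C2, and [0.985264]): 0.718924 × 0.904837 × 0.985264 = 0.6409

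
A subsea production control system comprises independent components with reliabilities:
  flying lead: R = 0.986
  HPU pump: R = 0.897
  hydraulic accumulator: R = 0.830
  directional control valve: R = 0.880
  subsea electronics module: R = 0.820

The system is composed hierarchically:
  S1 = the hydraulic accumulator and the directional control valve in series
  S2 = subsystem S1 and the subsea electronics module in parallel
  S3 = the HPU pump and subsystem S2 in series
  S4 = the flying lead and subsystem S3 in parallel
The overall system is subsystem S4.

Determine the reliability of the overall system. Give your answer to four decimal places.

0.9979

Series (hydraulic accumulator and directional control valve): 0.830000 × 0.880000 = 0.730400
Parallel ([0.730400] and subsea electronics module): 1 − (1 − 0.730400)(1 − 0.820000) = 0.951472
Series (HPU pump and [0.951472]): 0.897000 × 0.951472 = 0.853470
Parallel (flying lead and [0.853470]): 1 − (1 − 0.986000)(1 − 0.853470) = 0.9979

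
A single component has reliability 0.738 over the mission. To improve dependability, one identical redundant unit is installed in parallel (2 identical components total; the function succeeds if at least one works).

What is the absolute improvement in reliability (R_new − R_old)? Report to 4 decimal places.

R_before = 0.738
R_after = 1 − (1 − 0.738)^2 = 0.9314
ΔR = 0.9314 − 0.738 = 0.1934

0.1934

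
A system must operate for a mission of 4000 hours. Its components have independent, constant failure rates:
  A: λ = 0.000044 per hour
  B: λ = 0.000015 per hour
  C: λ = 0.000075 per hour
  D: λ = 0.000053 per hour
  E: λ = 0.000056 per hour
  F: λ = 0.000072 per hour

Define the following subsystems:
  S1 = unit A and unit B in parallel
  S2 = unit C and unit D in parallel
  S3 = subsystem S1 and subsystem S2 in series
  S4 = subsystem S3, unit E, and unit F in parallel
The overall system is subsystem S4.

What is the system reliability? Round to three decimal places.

R(A) = exp(−0.000044 × 4000) = 0.83862
R(B) = exp(−0.000015 × 4000) = 0.94176
R(C) = exp(−0.000075 × 4000) = 0.74082
R(D) = exp(−0.000053 × 4000) = 0.80896
R(E) = exp(−0.000056 × 4000) = 0.79932
R(F) = exp(−0.000072 × 4000) = 0.74976
Parallel (A and B): 1 − (1 − 0.83862)(1 − 0.94176) = 0.99060
Parallel (C and D): 1 − (1 − 0.74082)(1 − 0.80896) = 0.95049
Series ([0.99060] and [0.95049]): 0.99060 × 0.95049 = 0.94156
Parallel ([0.94156], E, and F): 1 − (1 − 0.94156)(1 − 0.79932)(1 − 0.74976) = 0.997

0.997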